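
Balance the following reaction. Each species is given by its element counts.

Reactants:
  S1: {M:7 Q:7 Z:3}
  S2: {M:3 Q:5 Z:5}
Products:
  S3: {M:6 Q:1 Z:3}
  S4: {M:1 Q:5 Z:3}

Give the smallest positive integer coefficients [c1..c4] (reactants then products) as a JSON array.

Coefficients: [1, 3, 2, 4]

M: 1·7+3·3 = 16 | 2·6+4·1 = 16
Q: 1·7+3·5 = 22 | 2·1+4·5 = 22
Z: 1·3+3·5 = 18 | 2·3+4·3 = 18
gcd(1,3,2,4) = 1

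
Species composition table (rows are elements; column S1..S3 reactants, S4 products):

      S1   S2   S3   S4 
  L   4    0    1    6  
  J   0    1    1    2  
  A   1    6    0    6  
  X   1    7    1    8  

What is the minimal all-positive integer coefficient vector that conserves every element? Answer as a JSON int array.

Coefficients: [6, 4, 6, 5]

L: 6·4+4·0+6·1 = 30 | 5·6 = 30
J: 6·0+4·1+6·1 = 10 | 5·2 = 10
A: 6·1+4·6+6·0 = 30 | 5·6 = 30
X: 6·1+4·7+6·1 = 40 | 5·8 = 40
gcd(6,4,6,5) = 1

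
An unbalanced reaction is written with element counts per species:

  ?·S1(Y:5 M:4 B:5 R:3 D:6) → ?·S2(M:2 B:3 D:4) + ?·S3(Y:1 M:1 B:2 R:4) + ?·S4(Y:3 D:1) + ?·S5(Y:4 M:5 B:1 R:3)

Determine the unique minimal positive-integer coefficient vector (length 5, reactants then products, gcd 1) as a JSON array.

Y: 5·5 = 25 | 6·0+3·1+6·3+1·4 = 25
M: 5·4 = 20 | 6·2+3·1+6·0+1·5 = 20
B: 5·5 = 25 | 6·3+3·2+6·0+1·1 = 25
R: 5·3 = 15 | 6·0+3·4+6·0+1·3 = 15
D: 5·6 = 30 | 6·4+3·0+6·1+1·0 = 30
gcd(5,6,3,6,1) = 1

Coefficients: [5, 6, 3, 6, 1]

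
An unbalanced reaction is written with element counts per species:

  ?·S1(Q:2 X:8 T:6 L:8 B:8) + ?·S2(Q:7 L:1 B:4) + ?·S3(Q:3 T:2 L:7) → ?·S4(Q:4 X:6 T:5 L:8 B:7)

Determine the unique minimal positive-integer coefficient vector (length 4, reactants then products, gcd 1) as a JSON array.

Q: 3·2+1·7+1·3 = 16 | 4·4 = 16
X: 3·8+1·0+1·0 = 24 | 4·6 = 24
T: 3·6+1·0+1·2 = 20 | 4·5 = 20
L: 3·8+1·1+1·7 = 32 | 4·8 = 32
B: 3·8+1·4+1·0 = 28 | 4·7 = 28
gcd(3,1,1,4) = 1

Coefficients: [3, 1, 1, 4]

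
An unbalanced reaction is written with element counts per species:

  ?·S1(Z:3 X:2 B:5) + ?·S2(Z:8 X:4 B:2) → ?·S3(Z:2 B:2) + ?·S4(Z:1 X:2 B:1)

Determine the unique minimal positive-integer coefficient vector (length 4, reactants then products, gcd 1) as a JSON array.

Coefficients: [3, 1, 6, 5]

Z: 3·3+1·8 = 17 | 6·2+5·1 = 17
X: 3·2+1·4 = 10 | 6·0+5·2 = 10
B: 3·5+1·2 = 17 | 6·2+5·1 = 17
gcd(3,1,6,5) = 1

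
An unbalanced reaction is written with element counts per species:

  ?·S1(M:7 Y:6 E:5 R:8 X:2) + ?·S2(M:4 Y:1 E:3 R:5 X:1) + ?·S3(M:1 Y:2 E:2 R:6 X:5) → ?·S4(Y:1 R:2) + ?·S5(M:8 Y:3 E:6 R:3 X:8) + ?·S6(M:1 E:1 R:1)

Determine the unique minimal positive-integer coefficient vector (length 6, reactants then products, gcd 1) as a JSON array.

Coefficients: [1, 1, 1, 6, 1, 4]

M: 1·7+1·4+1·1 = 12 | 6·0+1·8+4·1 = 12
Y: 1·6+1·1+1·2 = 9 | 6·1+1·3+4·0 = 9
E: 1·5+1·3+1·2 = 10 | 6·0+1·6+4·1 = 10
R: 1·8+1·5+1·6 = 19 | 6·2+1·3+4·1 = 19
X: 1·2+1·1+1·5 = 8 | 6·0+1·8+4·0 = 8
gcd(1,1,1,6,1,4) = 1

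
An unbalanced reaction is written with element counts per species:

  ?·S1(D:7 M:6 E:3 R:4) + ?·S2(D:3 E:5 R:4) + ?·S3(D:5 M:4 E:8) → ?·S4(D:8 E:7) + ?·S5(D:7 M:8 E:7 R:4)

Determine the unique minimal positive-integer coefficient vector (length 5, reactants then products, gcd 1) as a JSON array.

Coefficients: [4, 1, 4, 2, 5]

D: 4·7+1·3+4·5 = 51 | 2·8+5·7 = 51
M: 4·6+1·0+4·4 = 40 | 2·0+5·8 = 40
E: 4·3+1·5+4·8 = 49 | 2·7+5·7 = 49
R: 4·4+1·4+4·0 = 20 | 2·0+5·4 = 20
gcd(4,1,4,2,5) = 1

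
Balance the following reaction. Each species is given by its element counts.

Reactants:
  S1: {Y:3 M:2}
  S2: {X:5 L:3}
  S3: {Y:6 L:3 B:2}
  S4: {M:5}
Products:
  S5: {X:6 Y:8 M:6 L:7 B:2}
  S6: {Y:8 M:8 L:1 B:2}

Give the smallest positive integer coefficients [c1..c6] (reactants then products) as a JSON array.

X: 4·0+6·5+6·0+6·0 = 30 | 5·6+1·0 = 30
Y: 4·3+6·0+6·6+6·0 = 48 | 5·8+1·8 = 48
M: 4·2+6·0+6·0+6·5 = 38 | 5·6+1·8 = 38
L: 4·0+6·3+6·3+6·0 = 36 | 5·7+1·1 = 36
B: 4·0+6·0+6·2+6·0 = 12 | 5·2+1·2 = 12
gcd(4,6,6,6,5,1) = 1

Coefficients: [4, 6, 6, 6, 5, 1]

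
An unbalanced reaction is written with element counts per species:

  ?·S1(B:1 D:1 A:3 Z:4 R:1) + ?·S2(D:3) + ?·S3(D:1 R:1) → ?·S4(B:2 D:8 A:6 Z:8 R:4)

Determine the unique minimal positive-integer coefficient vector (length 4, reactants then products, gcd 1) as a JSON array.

Coefficients: [6, 4, 6, 3]

B: 6·1+4·0+6·0 = 6 | 3·2 = 6
D: 6·1+4·3+6·1 = 24 | 3·8 = 24
A: 6·3+4·0+6·0 = 18 | 3·6 = 18
Z: 6·4+4·0+6·0 = 24 | 3·8 = 24
R: 6·1+4·0+6·1 = 12 | 3·4 = 12
gcd(6,4,6,3) = 1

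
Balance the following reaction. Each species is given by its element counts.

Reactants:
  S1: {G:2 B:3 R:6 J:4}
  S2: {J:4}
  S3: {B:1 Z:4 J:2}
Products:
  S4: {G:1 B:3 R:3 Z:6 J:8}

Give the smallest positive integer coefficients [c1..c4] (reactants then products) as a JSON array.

Coefficients: [2, 3, 6, 4]

G: 2·2+3·0+6·0 = 4 | 4·1 = 4
B: 2·3+3·0+6·1 = 12 | 4·3 = 12
R: 2·6+3·0+6·0 = 12 | 4·3 = 12
Z: 2·0+3·0+6·4 = 24 | 4·6 = 24
J: 2·4+3·4+6·2 = 32 | 4·8 = 32
gcd(2,3,6,4) = 1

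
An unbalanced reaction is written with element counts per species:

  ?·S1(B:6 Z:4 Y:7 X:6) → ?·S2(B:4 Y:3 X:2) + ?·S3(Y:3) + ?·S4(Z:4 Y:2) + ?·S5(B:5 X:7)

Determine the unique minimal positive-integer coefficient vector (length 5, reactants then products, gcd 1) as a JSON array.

B: 3·6 = 18 | 2·4+3·0+3·0+2·5 = 18
Z: 3·4 = 12 | 2·0+3·0+3·4+2·0 = 12
Y: 3·7 = 21 | 2·3+3·3+3·2+2·0 = 21
X: 3·6 = 18 | 2·2+3·0+3·0+2·7 = 18
gcd(3,2,3,3,2) = 1

Coefficients: [3, 2, 3, 3, 2]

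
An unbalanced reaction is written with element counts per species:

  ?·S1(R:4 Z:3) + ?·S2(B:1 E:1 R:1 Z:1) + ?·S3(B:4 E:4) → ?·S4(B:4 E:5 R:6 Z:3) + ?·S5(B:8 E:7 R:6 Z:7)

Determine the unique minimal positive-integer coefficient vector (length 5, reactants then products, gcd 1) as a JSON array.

B: 2·0+4·1+2·4 = 12 | 1·4+1·8 = 12
E: 2·0+4·1+2·4 = 12 | 1·5+1·7 = 12
R: 2·4+4·1+2·0 = 12 | 1·6+1·6 = 12
Z: 2·3+4·1+2·0 = 10 | 1·3+1·7 = 10
gcd(2,4,2,1,1) = 1

Coefficients: [2, 4, 2, 1, 1]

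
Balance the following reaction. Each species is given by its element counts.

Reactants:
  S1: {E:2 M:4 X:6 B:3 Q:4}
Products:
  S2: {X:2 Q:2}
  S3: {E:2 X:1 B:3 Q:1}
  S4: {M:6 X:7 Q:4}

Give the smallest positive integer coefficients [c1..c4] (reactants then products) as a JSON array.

Coefficients: [6, 1, 6, 4]

E: 6·2 = 12 | 1·0+6·2+4·0 = 12
M: 6·4 = 24 | 1·0+6·0+4·6 = 24
X: 6·6 = 36 | 1·2+6·1+4·7 = 36
B: 6·3 = 18 | 1·0+6·3+4·0 = 18
Q: 6·4 = 24 | 1·2+6·1+4·4 = 24
gcd(6,1,6,4) = 1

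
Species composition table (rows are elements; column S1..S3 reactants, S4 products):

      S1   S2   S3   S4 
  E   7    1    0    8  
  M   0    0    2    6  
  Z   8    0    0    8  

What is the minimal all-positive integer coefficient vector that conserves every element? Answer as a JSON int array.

E: 1·7+1·1+3·0 = 8 | 1·8 = 8
M: 1·0+1·0+3·2 = 6 | 1·6 = 6
Z: 1·8+1·0+3·0 = 8 | 1·8 = 8
gcd(1,1,3,1) = 1

Coefficients: [1, 1, 3, 1]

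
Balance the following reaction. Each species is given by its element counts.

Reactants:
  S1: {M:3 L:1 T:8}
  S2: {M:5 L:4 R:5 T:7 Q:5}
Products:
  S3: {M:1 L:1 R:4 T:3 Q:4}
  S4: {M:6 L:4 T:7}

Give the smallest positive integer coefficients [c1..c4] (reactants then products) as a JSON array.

M: 1·3+4·5 = 23 | 5·1+3·6 = 23
L: 1·1+4·4 = 17 | 5·1+3·4 = 17
R: 1·0+4·5 = 20 | 5·4+3·0 = 20
T: 1·8+4·7 = 36 | 5·3+3·7 = 36
Q: 1·0+4·5 = 20 | 5·4+3·0 = 20
gcd(1,4,5,3) = 1

Coefficients: [1, 4, 5, 3]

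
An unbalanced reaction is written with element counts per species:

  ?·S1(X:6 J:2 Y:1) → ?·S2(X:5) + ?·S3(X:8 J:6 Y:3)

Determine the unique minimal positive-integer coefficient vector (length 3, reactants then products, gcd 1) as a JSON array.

Coefficients: [3, 2, 1]

X: 3·6 = 18 | 2·5+1·8 = 18
J: 3·2 = 6 | 2·0+1·6 = 6
Y: 3·1 = 3 | 2·0+1·3 = 3
gcd(3,2,1) = 1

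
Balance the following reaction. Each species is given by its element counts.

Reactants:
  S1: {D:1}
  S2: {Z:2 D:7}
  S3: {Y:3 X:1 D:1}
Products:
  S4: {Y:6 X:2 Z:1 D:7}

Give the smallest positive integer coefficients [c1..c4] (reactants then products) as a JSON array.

Y: 3·0+1·0+4·3 = 12 | 2·6 = 12
X: 3·0+1·0+4·1 = 4 | 2·2 = 4
Z: 3·0+1·2+4·0 = 2 | 2·1 = 2
D: 3·1+1·7+4·1 = 14 | 2·7 = 14
gcd(3,1,4,2) = 1

Coefficients: [3, 1, 4, 2]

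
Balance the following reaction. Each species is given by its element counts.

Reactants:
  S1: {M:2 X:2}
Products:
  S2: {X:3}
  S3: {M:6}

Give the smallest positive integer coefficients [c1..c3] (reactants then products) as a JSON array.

M: 3·2 = 6 | 2·0+1·6 = 6
X: 3·2 = 6 | 2·3+1·0 = 6
gcd(3,2,1) = 1

Coefficients: [3, 2, 1]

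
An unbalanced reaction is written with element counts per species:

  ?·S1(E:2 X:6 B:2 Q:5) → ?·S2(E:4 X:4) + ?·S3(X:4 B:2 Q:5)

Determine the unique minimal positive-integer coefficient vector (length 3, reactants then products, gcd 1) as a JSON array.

E: 2·2 = 4 | 1·4+2·0 = 4
X: 2·6 = 12 | 1·4+2·4 = 12
B: 2·2 = 4 | 1·0+2·2 = 4
Q: 2·5 = 10 | 1·0+2·5 = 10
gcd(2,1,2) = 1

Coefficients: [2, 1, 2]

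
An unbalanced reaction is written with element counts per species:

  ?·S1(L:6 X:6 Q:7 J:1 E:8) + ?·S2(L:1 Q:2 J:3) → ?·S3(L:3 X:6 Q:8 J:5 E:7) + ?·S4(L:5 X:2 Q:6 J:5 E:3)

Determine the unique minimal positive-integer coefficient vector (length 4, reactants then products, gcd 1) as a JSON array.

L: 2·6+6·1 = 18 | 1·3+3·5 = 18
X: 2·6+6·0 = 12 | 1·6+3·2 = 12
Q: 2·7+6·2 = 26 | 1·8+3·6 = 26
J: 2·1+6·3 = 20 | 1·5+3·5 = 20
E: 2·8+6·0 = 16 | 1·7+3·3 = 16
gcd(2,6,1,3) = 1

Coefficients: [2, 6, 1, 3]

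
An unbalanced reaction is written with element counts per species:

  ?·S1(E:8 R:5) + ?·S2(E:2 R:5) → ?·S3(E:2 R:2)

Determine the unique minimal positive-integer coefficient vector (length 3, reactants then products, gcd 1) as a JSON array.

Coefficients: [1, 1, 5]

E: 1·8+1·2 = 10 | 5·2 = 10
R: 1·5+1·5 = 10 | 5·2 = 10
gcd(1,1,5) = 1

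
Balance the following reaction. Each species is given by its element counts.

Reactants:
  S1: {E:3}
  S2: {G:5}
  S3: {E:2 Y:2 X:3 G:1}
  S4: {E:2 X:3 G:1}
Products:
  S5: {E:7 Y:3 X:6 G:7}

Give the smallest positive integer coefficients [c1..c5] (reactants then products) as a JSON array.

E: 2·3+2·0+3·2+1·2 = 14 | 2·7 = 14
Y: 2·0+2·0+3·2+1·0 = 6 | 2·3 = 6
X: 2·0+2·0+3·3+1·3 = 12 | 2·6 = 12
G: 2·0+2·5+3·1+1·1 = 14 | 2·7 = 14
gcd(2,2,3,1,2) = 1

Coefficients: [2, 2, 3, 1, 2]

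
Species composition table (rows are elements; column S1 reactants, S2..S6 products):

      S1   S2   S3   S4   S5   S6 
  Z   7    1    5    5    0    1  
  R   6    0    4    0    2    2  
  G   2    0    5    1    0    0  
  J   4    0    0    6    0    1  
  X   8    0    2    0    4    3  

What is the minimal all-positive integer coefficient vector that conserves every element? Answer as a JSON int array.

Coefficients: [3, 5, 1, 1, 1, 6]

Z: 3·7 = 21 | 5·1+1·5+1·5+1·0+6·1 = 21
R: 3·6 = 18 | 5·0+1·4+1·0+1·2+6·2 = 18
G: 3·2 = 6 | 5·0+1·5+1·1+1·0+6·0 = 6
J: 3·4 = 12 | 5·0+1·0+1·6+1·0+6·1 = 12
X: 3·8 = 24 | 5·0+1·2+1·0+1·4+6·3 = 24
gcd(3,5,1,1,1,6) = 1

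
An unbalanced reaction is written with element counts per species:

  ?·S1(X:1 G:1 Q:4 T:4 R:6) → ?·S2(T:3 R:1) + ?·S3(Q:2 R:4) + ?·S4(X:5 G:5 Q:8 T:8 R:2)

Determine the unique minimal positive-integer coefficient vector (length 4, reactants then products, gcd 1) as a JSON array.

Coefficients: [5, 4, 6, 1]

X: 5·1 = 5 | 4·0+6·0+1·5 = 5
G: 5·1 = 5 | 4·0+6·0+1·5 = 5
Q: 5·4 = 20 | 4·0+6·2+1·8 = 20
T: 5·4 = 20 | 4·3+6·0+1·8 = 20
R: 5·6 = 30 | 4·1+6·4+1·2 = 30
gcd(5,4,6,1) = 1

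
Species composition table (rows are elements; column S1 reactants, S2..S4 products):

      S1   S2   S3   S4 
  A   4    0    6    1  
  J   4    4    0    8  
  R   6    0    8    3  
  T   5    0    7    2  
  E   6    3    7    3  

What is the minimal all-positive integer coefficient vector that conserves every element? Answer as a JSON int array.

Coefficients: [5, 1, 3, 2]

A: 5·4 = 20 | 1·0+3·6+2·1 = 20
J: 5·4 = 20 | 1·4+3·0+2·8 = 20
R: 5·6 = 30 | 1·0+3·8+2·3 = 30
T: 5·5 = 25 | 1·0+3·7+2·2 = 25
E: 5·6 = 30 | 1·3+3·7+2·3 = 30
gcd(5,1,3,2) = 1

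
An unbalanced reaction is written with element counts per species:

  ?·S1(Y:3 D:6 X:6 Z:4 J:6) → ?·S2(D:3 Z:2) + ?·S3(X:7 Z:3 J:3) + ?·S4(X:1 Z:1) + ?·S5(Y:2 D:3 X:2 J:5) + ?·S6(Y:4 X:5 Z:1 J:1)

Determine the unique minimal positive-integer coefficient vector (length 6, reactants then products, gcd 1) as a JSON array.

Y: 4·3 = 12 | 4·0+1·0+4·0+4·2+1·4 = 12
D: 4·6 = 24 | 4·3+1·0+4·0+4·3+1·0 = 24
X: 4·6 = 24 | 4·0+1·7+4·1+4·2+1·5 = 24
Z: 4·4 = 16 | 4·2+1·3+4·1+4·0+1·1 = 16
J: 4·6 = 24 | 4·0+1·3+4·0+4·5+1·1 = 24
gcd(4,4,1,4,4,1) = 1

Coefficients: [4, 4, 1, 4, 4, 1]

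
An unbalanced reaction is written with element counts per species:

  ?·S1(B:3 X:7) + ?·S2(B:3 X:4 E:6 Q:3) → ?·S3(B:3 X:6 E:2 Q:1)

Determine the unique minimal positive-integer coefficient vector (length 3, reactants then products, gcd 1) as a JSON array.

Coefficients: [2, 1, 3]

B: 2·3+1·3 = 9 | 3·3 = 9
X: 2·7+1·4 = 18 | 3·6 = 18
E: 2·0+1·6 = 6 | 3·2 = 6
Q: 2·0+1·3 = 3 | 3·1 = 3
gcd(2,1,3) = 1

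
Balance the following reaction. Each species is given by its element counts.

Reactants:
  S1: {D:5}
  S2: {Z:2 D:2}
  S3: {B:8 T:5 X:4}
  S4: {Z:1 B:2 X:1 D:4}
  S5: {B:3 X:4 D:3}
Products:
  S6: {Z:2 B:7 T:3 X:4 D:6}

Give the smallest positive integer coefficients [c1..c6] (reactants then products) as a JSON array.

Coefficients: [1, 3, 3, 4, 1, 5]

Z: 1·0+3·2+3·0+4·1+1·0 = 10 | 5·2 = 10
B: 1·0+3·0+3·8+4·2+1·3 = 35 | 5·7 = 35
T: 1·0+3·0+3·5+4·0+1·0 = 15 | 5·3 = 15
X: 1·0+3·0+3·4+4·1+1·4 = 20 | 5·4 = 20
D: 1·5+3·2+3·0+4·4+1·3 = 30 | 5·6 = 30
gcd(1,3,3,4,1,5) = 1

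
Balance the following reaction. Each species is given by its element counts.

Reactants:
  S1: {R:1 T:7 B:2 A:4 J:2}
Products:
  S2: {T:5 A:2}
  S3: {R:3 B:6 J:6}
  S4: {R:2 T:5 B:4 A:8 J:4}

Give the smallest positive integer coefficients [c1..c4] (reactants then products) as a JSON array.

Coefficients: [5, 6, 1, 1]

R: 5·1 = 5 | 6·0+1·3+1·2 = 5
T: 5·7 = 35 | 6·5+1·0+1·5 = 35
B: 5·2 = 10 | 6·0+1·6+1·4 = 10
A: 5·4 = 20 | 6·2+1·0+1·8 = 20
J: 5·2 = 10 | 6·0+1·6+1·4 = 10
gcd(5,6,1,1) = 1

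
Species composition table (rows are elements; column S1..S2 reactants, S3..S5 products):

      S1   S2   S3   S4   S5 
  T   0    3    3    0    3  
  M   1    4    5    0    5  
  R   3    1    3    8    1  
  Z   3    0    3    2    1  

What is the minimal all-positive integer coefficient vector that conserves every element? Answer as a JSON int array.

T: 6·0+6·3 = 18 | 5·3+1·0+1·3 = 18
M: 6·1+6·4 = 30 | 5·5+1·0+1·5 = 30
R: 6·3+6·1 = 24 | 5·3+1·8+1·1 = 24
Z: 6·3+6·0 = 18 | 5·3+1·2+1·1 = 18
gcd(6,6,5,1,1) = 1

Coefficients: [6, 6, 5, 1, 1]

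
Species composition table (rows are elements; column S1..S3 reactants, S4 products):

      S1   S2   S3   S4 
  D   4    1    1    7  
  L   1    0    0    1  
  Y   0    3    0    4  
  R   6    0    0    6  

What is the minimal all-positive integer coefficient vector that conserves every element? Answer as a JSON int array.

Coefficients: [3, 4, 5, 3]

D: 3·4+4·1+5·1 = 21 | 3·7 = 21
L: 3·1+4·0+5·0 = 3 | 3·1 = 3
Y: 3·0+4·3+5·0 = 12 | 3·4 = 12
R: 3·6+4·0+5·0 = 18 | 3·6 = 18
gcd(3,4,5,3) = 1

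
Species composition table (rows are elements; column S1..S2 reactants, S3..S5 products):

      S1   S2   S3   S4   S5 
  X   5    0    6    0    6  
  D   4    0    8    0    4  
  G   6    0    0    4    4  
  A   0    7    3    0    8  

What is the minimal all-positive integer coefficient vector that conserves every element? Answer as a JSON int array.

X: 6·5+5·0 = 30 | 1·6+5·0+4·6 = 30
D: 6·4+5·0 = 24 | 1·8+5·0+4·4 = 24
G: 6·6+5·0 = 36 | 1·0+5·4+4·4 = 36
A: 6·0+5·7 = 35 | 1·3+5·0+4·8 = 35
gcd(6,5,1,5,4) = 1

Coefficients: [6, 5, 1, 5, 4]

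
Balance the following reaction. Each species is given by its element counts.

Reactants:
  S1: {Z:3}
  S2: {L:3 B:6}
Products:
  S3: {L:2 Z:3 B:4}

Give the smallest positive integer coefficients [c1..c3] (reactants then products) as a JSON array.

L: 3·0+2·3 = 6 | 3·2 = 6
Z: 3·3+2·0 = 9 | 3·3 = 9
B: 3·0+2·6 = 12 | 3·4 = 12
gcd(3,2,3) = 1

Coefficients: [3, 2, 3]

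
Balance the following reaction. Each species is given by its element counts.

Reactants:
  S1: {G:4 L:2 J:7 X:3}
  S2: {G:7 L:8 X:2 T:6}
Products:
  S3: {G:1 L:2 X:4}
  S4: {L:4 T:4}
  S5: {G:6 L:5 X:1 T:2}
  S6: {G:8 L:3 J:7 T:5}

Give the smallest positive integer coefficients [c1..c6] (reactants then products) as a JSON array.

Coefficients: [2, 5, 3, 3, 4, 2]

G: 2·4+5·7 = 43 | 3·1+3·0+4·6+2·8 = 43
L: 2·2+5·8 = 44 | 3·2+3·4+4·5+2·3 = 44
J: 2·7+5·0 = 14 | 3·0+3·0+4·0+2·7 = 14
X: 2·3+5·2 = 16 | 3·4+3·0+4·1+2·0 = 16
T: 2·0+5·6 = 30 | 3·0+3·4+4·2+2·5 = 30
gcd(2,5,3,3,4,2) = 1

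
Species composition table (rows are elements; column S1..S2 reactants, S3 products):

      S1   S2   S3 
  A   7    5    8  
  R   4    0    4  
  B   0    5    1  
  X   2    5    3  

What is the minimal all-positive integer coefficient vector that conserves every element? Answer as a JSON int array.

A: 5·7+1·5 = 40 | 5·8 = 40
R: 5·4+1·0 = 20 | 5·4 = 20
B: 5·0+1·5 = 5 | 5·1 = 5
X: 5·2+1·5 = 15 | 5·3 = 15
gcd(5,1,5) = 1

Coefficients: [5, 1, 5]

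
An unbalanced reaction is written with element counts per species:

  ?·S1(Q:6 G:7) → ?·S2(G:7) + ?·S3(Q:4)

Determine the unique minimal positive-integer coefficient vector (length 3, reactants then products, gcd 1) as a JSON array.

Coefficients: [2, 2, 3]

Q: 2·6 = 12 | 2·0+3·4 = 12
G: 2·7 = 14 | 2·7+3·0 = 14
gcd(2,2,3) = 1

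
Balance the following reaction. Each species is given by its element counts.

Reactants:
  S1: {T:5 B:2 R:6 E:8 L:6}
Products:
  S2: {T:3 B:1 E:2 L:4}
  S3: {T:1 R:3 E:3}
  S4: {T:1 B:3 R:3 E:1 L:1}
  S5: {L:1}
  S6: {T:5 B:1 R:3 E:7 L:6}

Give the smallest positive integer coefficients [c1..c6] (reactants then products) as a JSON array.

Coefficients: [5, 1, 5, 2, 6, 3]

T: 5·5 = 25 | 1·3+5·1+2·1+6·0+3·5 = 25
B: 5·2 = 10 | 1·1+5·0+2·3+6·0+3·1 = 10
R: 5·6 = 30 | 1·0+5·3+2·3+6·0+3·3 = 30
E: 5·8 = 40 | 1·2+5·3+2·1+6·0+3·7 = 40
L: 5·6 = 30 | 1·4+5·0+2·1+6·1+3·6 = 30
gcd(5,1,5,2,6,3) = 1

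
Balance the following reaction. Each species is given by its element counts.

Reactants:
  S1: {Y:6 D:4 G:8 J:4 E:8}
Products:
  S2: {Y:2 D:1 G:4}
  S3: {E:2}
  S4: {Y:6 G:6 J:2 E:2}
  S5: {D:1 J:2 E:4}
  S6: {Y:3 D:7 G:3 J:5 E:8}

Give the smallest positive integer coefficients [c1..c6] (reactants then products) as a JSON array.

Y: 6·6 = 36 | 6·2+5·0+3·6+4·0+2·3 = 36
D: 6·4 = 24 | 6·1+5·0+3·0+4·1+2·7 = 24
G: 6·8 = 48 | 6·4+5·0+3·6+4·0+2·3 = 48
J: 6·4 = 24 | 6·0+5·0+3·2+4·2+2·5 = 24
E: 6·8 = 48 | 6·0+5·2+3·2+4·4+2·8 = 48
gcd(6,6,5,3,4,2) = 1

Coefficients: [6, 6, 5, 3, 4, 2]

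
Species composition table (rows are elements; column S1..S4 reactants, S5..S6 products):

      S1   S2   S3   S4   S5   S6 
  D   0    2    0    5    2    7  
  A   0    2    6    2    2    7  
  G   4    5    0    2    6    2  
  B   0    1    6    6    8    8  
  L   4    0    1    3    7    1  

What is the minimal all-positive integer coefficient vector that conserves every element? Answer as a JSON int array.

D: 1·0+2·2+3·0+6·5 = 34 | 3·2+4·7 = 34
A: 1·0+2·2+3·6+6·2 = 34 | 3·2+4·7 = 34
G: 1·4+2·5+3·0+6·2 = 26 | 3·6+4·2 = 26
B: 1·0+2·1+3·6+6·6 = 56 | 3·8+4·8 = 56
L: 1·4+2·0+3·1+6·3 = 25 | 3·7+4·1 = 25
gcd(1,2,3,6,3,4) = 1

Coefficients: [1, 2, 3, 6, 3, 4]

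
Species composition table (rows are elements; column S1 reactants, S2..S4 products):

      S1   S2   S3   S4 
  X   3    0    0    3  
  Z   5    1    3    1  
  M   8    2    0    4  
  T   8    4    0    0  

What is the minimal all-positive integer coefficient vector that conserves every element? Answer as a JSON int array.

X: 3·3 = 9 | 6·0+2·0+3·3 = 9
Z: 3·5 = 15 | 6·1+2·3+3·1 = 15
M: 3·8 = 24 | 6·2+2·0+3·4 = 24
T: 3·8 = 24 | 6·4+2·0+3·0 = 24
gcd(3,6,2,3) = 1

Coefficients: [3, 6, 2, 3]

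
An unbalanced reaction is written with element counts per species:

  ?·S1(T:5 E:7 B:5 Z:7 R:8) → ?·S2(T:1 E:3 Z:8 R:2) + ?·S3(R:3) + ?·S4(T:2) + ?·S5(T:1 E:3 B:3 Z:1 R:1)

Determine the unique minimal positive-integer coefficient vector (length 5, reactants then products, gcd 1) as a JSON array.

Coefficients: [3, 2, 5, 4, 5]

T: 3·5 = 15 | 2·1+5·0+4·2+5·1 = 15
E: 3·7 = 21 | 2·3+5·0+4·0+5·3 = 21
B: 3·5 = 15 | 2·0+5·0+4·0+5·3 = 15
Z: 3·7 = 21 | 2·8+5·0+4·0+5·1 = 21
R: 3·8 = 24 | 2·2+5·3+4·0+5·1 = 24
gcd(3,2,5,4,5) = 1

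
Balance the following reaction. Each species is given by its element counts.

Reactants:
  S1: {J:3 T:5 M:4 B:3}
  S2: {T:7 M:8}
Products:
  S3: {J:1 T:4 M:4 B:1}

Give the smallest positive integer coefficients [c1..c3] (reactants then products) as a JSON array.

J: 1·3+1·0 = 3 | 3·1 = 3
T: 1·5+1·7 = 12 | 3·4 = 12
M: 1·4+1·8 = 12 | 3·4 = 12
B: 1·3+1·0 = 3 | 3·1 = 3
gcd(1,1,3) = 1

Coefficients: [1, 1, 3]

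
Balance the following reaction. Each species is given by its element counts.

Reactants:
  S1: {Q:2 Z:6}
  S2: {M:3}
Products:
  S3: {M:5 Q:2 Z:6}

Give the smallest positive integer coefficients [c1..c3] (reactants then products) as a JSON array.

Coefficients: [3, 5, 3]

M: 3·0+5·3 = 15 | 3·5 = 15
Q: 3·2+5·0 = 6 | 3·2 = 6
Z: 3·6+5·0 = 18 | 3·6 = 18
gcd(3,5,3) = 1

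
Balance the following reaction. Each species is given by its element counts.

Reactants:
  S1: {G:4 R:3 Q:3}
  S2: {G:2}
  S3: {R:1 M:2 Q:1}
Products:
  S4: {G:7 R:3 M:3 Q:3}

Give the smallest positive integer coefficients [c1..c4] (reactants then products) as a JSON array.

Coefficients: [1, 5, 3, 2]

G: 1·4+5·2+3·0 = 14 | 2·7 = 14
R: 1·3+5·0+3·1 = 6 | 2·3 = 6
M: 1·0+5·0+3·2 = 6 | 2·3 = 6
Q: 1·3+5·0+3·1 = 6 | 2·3 = 6
gcd(1,5,3,2) = 1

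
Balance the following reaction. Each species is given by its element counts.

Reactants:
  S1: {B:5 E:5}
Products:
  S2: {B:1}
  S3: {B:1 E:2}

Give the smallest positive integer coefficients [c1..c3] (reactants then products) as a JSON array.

Coefficients: [2, 5, 5]

B: 2·5 = 10 | 5·1+5·1 = 10
E: 2·5 = 10 | 5·0+5·2 = 10
gcd(2,5,5) = 1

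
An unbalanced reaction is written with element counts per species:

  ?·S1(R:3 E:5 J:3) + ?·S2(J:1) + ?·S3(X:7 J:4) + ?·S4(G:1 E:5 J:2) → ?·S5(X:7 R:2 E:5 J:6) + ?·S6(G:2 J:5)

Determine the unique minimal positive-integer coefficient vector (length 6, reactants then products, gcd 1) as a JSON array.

Coefficients: [4, 1, 6, 2, 6, 1]

X: 4·0+1·0+6·7+2·0 = 42 | 6·7+1·0 = 42
R: 4·3+1·0+6·0+2·0 = 12 | 6·2+1·0 = 12
G: 4·0+1·0+6·0+2·1 = 2 | 6·0+1·2 = 2
E: 4·5+1·0+6·0+2·5 = 30 | 6·5+1·0 = 30
J: 4·3+1·1+6·4+2·2 = 41 | 6·6+1·5 = 41
gcd(4,1,6,2,6,1) = 1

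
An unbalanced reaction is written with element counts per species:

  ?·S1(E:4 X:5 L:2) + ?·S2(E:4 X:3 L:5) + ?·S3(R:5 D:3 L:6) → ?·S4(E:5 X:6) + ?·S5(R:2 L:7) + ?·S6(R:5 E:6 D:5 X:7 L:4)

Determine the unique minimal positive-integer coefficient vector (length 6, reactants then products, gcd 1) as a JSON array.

Coefficients: [6, 1, 5, 2, 5, 3]

R: 6·0+1·0+5·5 = 25 | 2·0+5·2+3·5 = 25
E: 6·4+1·4+5·0 = 28 | 2·5+5·0+3·6 = 28
D: 6·0+1·0+5·3 = 15 | 2·0+5·0+3·5 = 15
X: 6·5+1·3+5·0 = 33 | 2·6+5·0+3·7 = 33
L: 6·2+1·5+5·6 = 47 | 2·0+5·7+3·4 = 47
gcd(6,1,5,2,5,3) = 1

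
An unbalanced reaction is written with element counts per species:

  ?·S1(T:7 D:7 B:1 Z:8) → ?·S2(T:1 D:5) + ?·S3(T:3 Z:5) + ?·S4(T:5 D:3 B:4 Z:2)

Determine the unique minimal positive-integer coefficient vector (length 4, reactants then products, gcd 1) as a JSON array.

Coefficients: [4, 5, 6, 1]

T: 4·7 = 28 | 5·1+6·3+1·5 = 28
D: 4·7 = 28 | 5·5+6·0+1·3 = 28
B: 4·1 = 4 | 5·0+6·0+1·4 = 4
Z: 4·8 = 32 | 5·0+6·5+1·2 = 32
gcd(4,5,6,1) = 1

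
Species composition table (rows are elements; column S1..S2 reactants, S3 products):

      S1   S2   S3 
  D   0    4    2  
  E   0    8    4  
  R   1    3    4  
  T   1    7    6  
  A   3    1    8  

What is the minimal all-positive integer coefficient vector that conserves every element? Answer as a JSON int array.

D: 5·0+1·4 = 4 | 2·2 = 4
E: 5·0+1·8 = 8 | 2·4 = 8
R: 5·1+1·3 = 8 | 2·4 = 8
T: 5·1+1·7 = 12 | 2·6 = 12
A: 5·3+1·1 = 16 | 2·8 = 16
gcd(5,1,2) = 1

Coefficients: [5, 1, 2]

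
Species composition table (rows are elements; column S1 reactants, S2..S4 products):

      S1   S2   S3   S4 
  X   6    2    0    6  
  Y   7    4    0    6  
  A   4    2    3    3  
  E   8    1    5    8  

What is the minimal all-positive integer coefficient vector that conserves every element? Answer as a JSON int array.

Coefficients: [6, 3, 1, 5]

X: 6·6 = 36 | 3·2+1·0+5·6 = 36
Y: 6·7 = 42 | 3·4+1·0+5·6 = 42
A: 6·4 = 24 | 3·2+1·3+5·3 = 24
E: 6·8 = 48 | 3·1+1·5+5·8 = 48
gcd(6,3,1,5) = 1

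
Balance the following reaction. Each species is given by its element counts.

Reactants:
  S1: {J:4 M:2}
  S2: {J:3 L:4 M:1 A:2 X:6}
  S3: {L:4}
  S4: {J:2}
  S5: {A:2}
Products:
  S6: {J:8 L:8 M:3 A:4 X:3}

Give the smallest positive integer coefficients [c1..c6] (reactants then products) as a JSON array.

J: 5·4+2·3+6·0+3·2+6·0 = 32 | 4·8 = 32
L: 5·0+2·4+6·4+3·0+6·0 = 32 | 4·8 = 32
M: 5·2+2·1+6·0+3·0+6·0 = 12 | 4·3 = 12
A: 5·0+2·2+6·0+3·0+6·2 = 16 | 4·4 = 16
X: 5·0+2·6+6·0+3·0+6·0 = 12 | 4·3 = 12
gcd(5,2,6,3,6,4) = 1

Coefficients: [5, 2, 6, 3, 6, 4]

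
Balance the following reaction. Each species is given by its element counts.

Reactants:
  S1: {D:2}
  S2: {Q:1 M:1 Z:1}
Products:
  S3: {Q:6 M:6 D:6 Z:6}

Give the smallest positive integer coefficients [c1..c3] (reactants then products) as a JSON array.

Coefficients: [3, 6, 1]

Q: 3·0+6·1 = 6 | 1·6 = 6
M: 3·0+6·1 = 6 | 1·6 = 6
D: 3·2+6·0 = 6 | 1·6 = 6
Z: 3·0+6·1 = 6 | 1·6 = 6
gcd(3,6,1) = 1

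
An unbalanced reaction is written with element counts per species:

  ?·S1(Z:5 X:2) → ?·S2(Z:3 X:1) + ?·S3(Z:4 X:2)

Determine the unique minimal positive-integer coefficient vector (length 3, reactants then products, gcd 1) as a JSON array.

Coefficients: [2, 2, 1]

Z: 2·5 = 10 | 2·3+1·4 = 10
X: 2·2 = 4 | 2·1+1·2 = 4
gcd(2,2,1) = 1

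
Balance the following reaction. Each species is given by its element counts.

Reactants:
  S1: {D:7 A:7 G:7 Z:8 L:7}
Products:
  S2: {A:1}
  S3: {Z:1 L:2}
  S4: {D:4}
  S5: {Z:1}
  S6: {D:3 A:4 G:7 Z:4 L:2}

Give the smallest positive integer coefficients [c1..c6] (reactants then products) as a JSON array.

D: 2·7 = 14 | 6·0+5·0+2·4+3·0+2·3 = 14
A: 2·7 = 14 | 6·1+5·0+2·0+3·0+2·4 = 14
G: 2·7 = 14 | 6·0+5·0+2·0+3·0+2·7 = 14
Z: 2·8 = 16 | 6·0+5·1+2·0+3·1+2·4 = 16
L: 2·7 = 14 | 6·0+5·2+2·0+3·0+2·2 = 14
gcd(2,6,5,2,3,2) = 1

Coefficients: [2, 6, 5, 2, 3, 2]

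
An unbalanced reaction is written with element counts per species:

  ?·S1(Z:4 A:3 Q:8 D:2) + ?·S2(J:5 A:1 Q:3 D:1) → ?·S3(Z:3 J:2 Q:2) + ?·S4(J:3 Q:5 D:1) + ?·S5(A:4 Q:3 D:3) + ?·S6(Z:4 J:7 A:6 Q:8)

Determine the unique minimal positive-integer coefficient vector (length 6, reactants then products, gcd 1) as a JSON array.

Z: 4·4+6·0 = 16 | 4·3+5·0+3·0+1·4 = 16
J: 4·0+6·5 = 30 | 4·2+5·3+3·0+1·7 = 30
A: 4·3+6·1 = 18 | 4·0+5·0+3·4+1·6 = 18
Q: 4·8+6·3 = 50 | 4·2+5·5+3·3+1·8 = 50
D: 4·2+6·1 = 14 | 4·0+5·1+3·3+1·0 = 14
gcd(4,6,4,5,3,1) = 1

Coefficients: [4, 6, 4, 5, 3, 1]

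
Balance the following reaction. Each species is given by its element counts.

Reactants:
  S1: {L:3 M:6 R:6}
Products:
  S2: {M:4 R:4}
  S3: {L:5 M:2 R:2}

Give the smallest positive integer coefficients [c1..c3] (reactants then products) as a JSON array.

Coefficients: [5, 6, 3]

L: 5·3 = 15 | 6·0+3·5 = 15
M: 5·6 = 30 | 6·4+3·2 = 30
R: 5·6 = 30 | 6·4+3·2 = 30
gcd(5,6,3) = 1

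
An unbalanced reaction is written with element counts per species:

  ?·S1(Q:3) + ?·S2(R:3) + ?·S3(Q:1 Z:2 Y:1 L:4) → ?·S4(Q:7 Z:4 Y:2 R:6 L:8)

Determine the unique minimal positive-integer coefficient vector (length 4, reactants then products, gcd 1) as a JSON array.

Q: 5·3+6·0+6·1 = 21 | 3·7 = 21
Z: 5·0+6·0+6·2 = 12 | 3·4 = 12
Y: 5·0+6·0+6·1 = 6 | 3·2 = 6
R: 5·0+6·3+6·0 = 18 | 3·6 = 18
L: 5·0+6·0+6·4 = 24 | 3·8 = 24
gcd(5,6,6,3) = 1

Coefficients: [5, 6, 6, 3]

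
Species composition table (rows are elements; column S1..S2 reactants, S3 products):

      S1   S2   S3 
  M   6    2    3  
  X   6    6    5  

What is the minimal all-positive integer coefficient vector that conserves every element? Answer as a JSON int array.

Coefficients: [2, 3, 6]

M: 2·6+3·2 = 18 | 6·3 = 18
X: 2·6+3·6 = 30 | 6·5 = 30
gcd(2,3,6) = 1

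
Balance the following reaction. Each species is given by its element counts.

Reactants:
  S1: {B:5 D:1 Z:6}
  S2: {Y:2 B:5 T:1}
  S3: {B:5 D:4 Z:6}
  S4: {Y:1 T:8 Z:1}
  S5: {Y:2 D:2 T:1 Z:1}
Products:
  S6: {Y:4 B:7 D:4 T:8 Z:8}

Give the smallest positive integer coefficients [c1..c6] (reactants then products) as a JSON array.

Y: 4·0+2·2+1·0+4·1+6·2 = 20 | 5·4 = 20
B: 4·5+2·5+1·5+4·0+6·0 = 35 | 5·7 = 35
D: 4·1+2·0+1·4+4·0+6·2 = 20 | 5·4 = 20
T: 4·0+2·1+1·0+4·8+6·1 = 40 | 5·8 = 40
Z: 4·6+2·0+1·6+4·1+6·1 = 40 | 5·8 = 40
gcd(4,2,1,4,6,5) = 1

Coefficients: [4, 2, 1, 4, 6, 5]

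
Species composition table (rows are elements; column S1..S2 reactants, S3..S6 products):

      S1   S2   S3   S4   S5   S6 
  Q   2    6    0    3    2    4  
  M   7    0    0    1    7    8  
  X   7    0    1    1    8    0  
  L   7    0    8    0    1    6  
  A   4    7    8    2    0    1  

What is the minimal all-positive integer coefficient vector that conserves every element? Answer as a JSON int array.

Coefficients: [6, 3, 4, 6, 4, 1]

Q: 6·2+3·6 = 30 | 4·0+6·3+4·2+1·4 = 30
M: 6·7+3·0 = 42 | 4·0+6·1+4·7+1·8 = 42
X: 6·7+3·0 = 42 | 4·1+6·1+4·8+1·0 = 42
L: 6·7+3·0 = 42 | 4·8+6·0+4·1+1·6 = 42
A: 6·4+3·7 = 45 | 4·8+6·2+4·0+1·1 = 45
gcd(6,3,4,6,4,1) = 1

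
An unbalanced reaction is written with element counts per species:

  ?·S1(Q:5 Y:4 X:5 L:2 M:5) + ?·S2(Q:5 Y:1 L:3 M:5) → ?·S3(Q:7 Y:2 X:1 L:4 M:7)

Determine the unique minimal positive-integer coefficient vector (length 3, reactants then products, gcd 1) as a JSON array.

Q: 1·5+6·5 = 35 | 5·7 = 35
Y: 1·4+6·1 = 10 | 5·2 = 10
X: 1·5+6·0 = 5 | 5·1 = 5
L: 1·2+6·3 = 20 | 5·4 = 20
M: 1·5+6·5 = 35 | 5·7 = 35
gcd(1,6,5) = 1

Coefficients: [1, 6, 5]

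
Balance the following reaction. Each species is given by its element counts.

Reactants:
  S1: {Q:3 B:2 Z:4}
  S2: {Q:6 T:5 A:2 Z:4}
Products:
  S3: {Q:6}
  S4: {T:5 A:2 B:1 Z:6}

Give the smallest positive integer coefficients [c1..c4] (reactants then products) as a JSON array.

Q: 2·3+4·6 = 30 | 5·6+4·0 = 30
T: 2·0+4·5 = 20 | 5·0+4·5 = 20
A: 2·0+4·2 = 8 | 5·0+4·2 = 8
B: 2·2+4·0 = 4 | 5·0+4·1 = 4
Z: 2·4+4·4 = 24 | 5·0+4·6 = 24
gcd(2,4,5,4) = 1

Coefficients: [2, 4, 5, 4]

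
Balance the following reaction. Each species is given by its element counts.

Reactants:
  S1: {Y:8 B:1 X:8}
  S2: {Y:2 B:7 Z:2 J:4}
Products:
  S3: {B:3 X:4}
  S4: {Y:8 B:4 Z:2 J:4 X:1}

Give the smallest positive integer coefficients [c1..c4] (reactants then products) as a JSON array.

Coefficients: [3, 4, 5, 4]

Y: 3·8+4·2 = 32 | 5·0+4·8 = 32
B: 3·1+4·7 = 31 | 5·3+4·4 = 31
Z: 3·0+4·2 = 8 | 5·0+4·2 = 8
J: 3·0+4·4 = 16 | 5·0+4·4 = 16
X: 3·8+4·0 = 24 | 5·4+4·1 = 24
gcd(3,4,5,4) = 1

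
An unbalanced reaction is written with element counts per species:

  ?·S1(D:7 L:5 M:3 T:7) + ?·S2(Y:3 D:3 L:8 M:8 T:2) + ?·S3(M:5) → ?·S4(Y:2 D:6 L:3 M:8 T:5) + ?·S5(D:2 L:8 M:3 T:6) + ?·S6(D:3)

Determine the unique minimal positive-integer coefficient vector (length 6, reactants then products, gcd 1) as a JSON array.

Coefficients: [5, 2, 1, 3, 4, 5]

Y: 5·0+2·3+1·0 = 6 | 3·2+4·0+5·0 = 6
D: 5·7+2·3+1·0 = 41 | 3·6+4·2+5·3 = 41
L: 5·5+2·8+1·0 = 41 | 3·3+4·8+5·0 = 41
M: 5·3+2·8+1·5 = 36 | 3·8+4·3+5·0 = 36
T: 5·7+2·2+1·0 = 39 | 3·5+4·6+5·0 = 39
gcd(5,2,1,3,4,5) = 1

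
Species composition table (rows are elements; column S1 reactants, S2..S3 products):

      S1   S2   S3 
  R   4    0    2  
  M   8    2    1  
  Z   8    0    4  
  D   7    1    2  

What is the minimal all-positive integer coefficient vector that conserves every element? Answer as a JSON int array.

R: 1·4 = 4 | 3·0+2·2 = 4
M: 1·8 = 8 | 3·2+2·1 = 8
Z: 1·8 = 8 | 3·0+2·4 = 8
D: 1·7 = 7 | 3·1+2·2 = 7
gcd(1,3,2) = 1

Coefficients: [1, 3, 2]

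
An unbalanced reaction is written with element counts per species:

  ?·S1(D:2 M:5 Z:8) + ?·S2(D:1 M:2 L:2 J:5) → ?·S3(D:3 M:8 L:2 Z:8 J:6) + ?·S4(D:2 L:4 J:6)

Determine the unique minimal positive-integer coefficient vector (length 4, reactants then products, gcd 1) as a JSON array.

Coefficients: [4, 6, 4, 1]

D: 4·2+6·1 = 14 | 4·3+1·2 = 14
M: 4·5+6·2 = 32 | 4·8+1·0 = 32
L: 4·0+6·2 = 12 | 4·2+1·4 = 12
Z: 4·8+6·0 = 32 | 4·8+1·0 = 32
J: 4·0+6·5 = 30 | 4·6+1·6 = 30
gcd(4,6,4,1) = 1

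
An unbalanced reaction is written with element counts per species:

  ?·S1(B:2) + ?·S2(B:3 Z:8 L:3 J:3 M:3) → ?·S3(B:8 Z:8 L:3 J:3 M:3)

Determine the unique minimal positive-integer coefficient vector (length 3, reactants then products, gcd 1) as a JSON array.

B: 5·2+2·3 = 16 | 2·8 = 16
Z: 5·0+2·8 = 16 | 2·8 = 16
L: 5·0+2·3 = 6 | 2·3 = 6
J: 5·0+2·3 = 6 | 2·3 = 6
M: 5·0+2·3 = 6 | 2·3 = 6
gcd(5,2,2) = 1

Coefficients: [5, 2, 2]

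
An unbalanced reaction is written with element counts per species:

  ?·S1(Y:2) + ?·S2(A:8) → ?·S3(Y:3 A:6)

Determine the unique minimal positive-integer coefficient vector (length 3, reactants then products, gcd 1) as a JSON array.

Coefficients: [6, 3, 4]

Y: 6·2+3·0 = 12 | 4·3 = 12
A: 6·0+3·8 = 24 | 4·6 = 24
gcd(6,3,4) = 1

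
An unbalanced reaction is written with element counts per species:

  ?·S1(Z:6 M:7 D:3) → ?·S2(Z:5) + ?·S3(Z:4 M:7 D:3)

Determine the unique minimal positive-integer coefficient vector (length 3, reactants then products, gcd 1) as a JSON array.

Coefficients: [5, 2, 5]

Z: 5·6 = 30 | 2·5+5·4 = 30
M: 5·7 = 35 | 2·0+5·7 = 35
D: 5·3 = 15 | 2·0+5·3 = 15
gcd(5,2,5) = 1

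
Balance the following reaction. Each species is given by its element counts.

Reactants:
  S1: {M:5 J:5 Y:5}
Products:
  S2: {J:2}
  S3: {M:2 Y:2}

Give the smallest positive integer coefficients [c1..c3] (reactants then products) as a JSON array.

M: 2·5 = 10 | 5·0+5·2 = 10
J: 2·5 = 10 | 5·2+5·0 = 10
Y: 2·5 = 10 | 5·0+5·2 = 10
gcd(2,5,5) = 1

Coefficients: [2, 5, 5]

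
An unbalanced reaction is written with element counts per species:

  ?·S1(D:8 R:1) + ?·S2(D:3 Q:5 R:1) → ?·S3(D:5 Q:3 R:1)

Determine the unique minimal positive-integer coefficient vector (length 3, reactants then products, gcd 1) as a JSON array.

Coefficients: [2, 3, 5]

D: 2·8+3·3 = 25 | 5·5 = 25
Q: 2·0+3·5 = 15 | 5·3 = 15
R: 2·1+3·1 = 5 | 5·1 = 5
gcd(2,3,5) = 1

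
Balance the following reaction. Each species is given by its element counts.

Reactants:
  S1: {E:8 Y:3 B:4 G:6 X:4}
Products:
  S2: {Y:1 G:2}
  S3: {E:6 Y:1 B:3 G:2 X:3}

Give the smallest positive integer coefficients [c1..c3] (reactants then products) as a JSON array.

Coefficients: [3, 5, 4]

E: 3·8 = 24 | 5·0+4·6 = 24
Y: 3·3 = 9 | 5·1+4·1 = 9
B: 3·4 = 12 | 5·0+4·3 = 12
G: 3·6 = 18 | 5·2+4·2 = 18
X: 3·4 = 12 | 5·0+4·3 = 12
gcd(3,5,4) = 1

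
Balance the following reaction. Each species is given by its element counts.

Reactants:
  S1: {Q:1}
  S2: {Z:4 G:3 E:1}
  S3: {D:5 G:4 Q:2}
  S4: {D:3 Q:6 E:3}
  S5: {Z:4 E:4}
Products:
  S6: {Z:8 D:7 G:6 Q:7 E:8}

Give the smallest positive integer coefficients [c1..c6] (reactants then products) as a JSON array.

Coefficients: [3, 2, 3, 2, 4, 3]

Z: 3·0+2·4+3·0+2·0+4·4 = 24 | 3·8 = 24
D: 3·0+2·0+3·5+2·3+4·0 = 21 | 3·7 = 21
G: 3·0+2·3+3·4+2·0+4·0 = 18 | 3·6 = 18
Q: 3·1+2·0+3·2+2·6+4·0 = 21 | 3·7 = 21
E: 3·0+2·1+3·0+2·3+4·4 = 24 | 3·8 = 24
gcd(3,2,3,2,4,3) = 1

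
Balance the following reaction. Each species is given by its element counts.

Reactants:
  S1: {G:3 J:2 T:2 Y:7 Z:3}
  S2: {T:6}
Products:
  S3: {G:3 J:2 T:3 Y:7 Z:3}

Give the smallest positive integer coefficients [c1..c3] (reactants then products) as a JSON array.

G: 6·3+1·0 = 18 | 6·3 = 18
J: 6·2+1·0 = 12 | 6·2 = 12
T: 6·2+1·6 = 18 | 6·3 = 18
Y: 6·7+1·0 = 42 | 6·7 = 42
Z: 6·3+1·0 = 18 | 6·3 = 18
gcd(6,1,6) = 1

Coefficients: [6, 1, 6]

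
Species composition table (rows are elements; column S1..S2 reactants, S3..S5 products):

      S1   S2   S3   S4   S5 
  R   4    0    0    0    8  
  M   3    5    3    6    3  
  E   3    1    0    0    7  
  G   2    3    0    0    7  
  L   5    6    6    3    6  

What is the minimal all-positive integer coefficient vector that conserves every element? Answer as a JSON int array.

Coefficients: [6, 3, 4, 2, 3]

R: 6·4+3·0 = 24 | 4·0+2·0+3·8 = 24
M: 6·3+3·5 = 33 | 4·3+2·6+3·3 = 33
E: 6·3+3·1 = 21 | 4·0+2·0+3·7 = 21
G: 6·2+3·3 = 21 | 4·0+2·0+3·7 = 21
L: 6·5+3·6 = 48 | 4·6+2·3+3·6 = 48
gcd(6,3,4,2,3) = 1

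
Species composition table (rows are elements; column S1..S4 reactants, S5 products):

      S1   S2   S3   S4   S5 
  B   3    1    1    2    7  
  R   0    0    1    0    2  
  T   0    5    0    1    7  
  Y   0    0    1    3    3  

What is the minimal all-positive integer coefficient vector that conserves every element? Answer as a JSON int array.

B: 3·3+4·1+6·1+1·2 = 21 | 3·7 = 21
R: 3·0+4·0+6·1+1·0 = 6 | 3·2 = 6
T: 3·0+4·5+6·0+1·1 = 21 | 3·7 = 21
Y: 3·0+4·0+6·1+1·3 = 9 | 3·3 = 9
gcd(3,4,6,1,3) = 1

Coefficients: [3, 4, 6, 1, 3]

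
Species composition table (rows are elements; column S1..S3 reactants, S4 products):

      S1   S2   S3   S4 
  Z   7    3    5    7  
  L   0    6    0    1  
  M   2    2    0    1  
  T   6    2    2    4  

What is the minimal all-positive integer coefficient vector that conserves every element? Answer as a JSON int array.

Z: 2·7+1·3+5·5 = 42 | 6·7 = 42
L: 2·0+1·6+5·0 = 6 | 6·1 = 6
M: 2·2+1·2+5·0 = 6 | 6·1 = 6
T: 2·6+1·2+5·2 = 24 | 6·4 = 24
gcd(2,1,5,6) = 1

Coefficients: [2, 1, 5, 6]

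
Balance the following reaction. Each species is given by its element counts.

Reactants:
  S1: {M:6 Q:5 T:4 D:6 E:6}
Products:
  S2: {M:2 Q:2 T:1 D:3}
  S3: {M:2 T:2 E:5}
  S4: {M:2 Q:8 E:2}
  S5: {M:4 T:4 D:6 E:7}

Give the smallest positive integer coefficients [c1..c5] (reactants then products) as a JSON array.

Coefficients: [4, 6, 3, 1, 1]

M: 4·6 = 24 | 6·2+3·2+1·2+1·4 = 24
Q: 4·5 = 20 | 6·2+3·0+1·8+1·0 = 20
T: 4·4 = 16 | 6·1+3·2+1·0+1·4 = 16
D: 4·6 = 24 | 6·3+3·0+1·0+1·6 = 24
E: 4·6 = 24 | 6·0+3·5+1·2+1·7 = 24
gcd(4,6,3,1,1) = 1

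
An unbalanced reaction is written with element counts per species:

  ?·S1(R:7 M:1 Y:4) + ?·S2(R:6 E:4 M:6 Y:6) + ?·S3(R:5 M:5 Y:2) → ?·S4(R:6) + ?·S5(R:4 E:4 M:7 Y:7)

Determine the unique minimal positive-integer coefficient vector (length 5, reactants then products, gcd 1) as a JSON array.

R: 1·7+6·6+1·5 = 48 | 4·6+6·4 = 48
E: 1·0+6·4+1·0 = 24 | 4·0+6·4 = 24
M: 1·1+6·6+1·5 = 42 | 4·0+6·7 = 42
Y: 1·4+6·6+1·2 = 42 | 4·0+6·7 = 42
gcd(1,6,1,4,6) = 1

Coefficients: [1, 6, 1, 4, 6]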